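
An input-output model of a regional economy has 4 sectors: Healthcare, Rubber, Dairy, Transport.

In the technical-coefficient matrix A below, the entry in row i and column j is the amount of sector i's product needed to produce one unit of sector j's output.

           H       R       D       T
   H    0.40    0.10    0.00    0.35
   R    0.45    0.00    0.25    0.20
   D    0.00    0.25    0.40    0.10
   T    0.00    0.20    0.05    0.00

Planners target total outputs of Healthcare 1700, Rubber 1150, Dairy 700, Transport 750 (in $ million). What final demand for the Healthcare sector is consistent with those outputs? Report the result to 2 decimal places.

I − A =
  [   0.60    -0.10     0.00    -0.35]
  [  -0.45     1.00    -0.25    -0.20]
  [   0.00    -0.25     0.60    -0.10]
  [   0.00    -0.20    -0.05     1.00]
d = (I − A) x:
  d_H = (+0.60)·1700 + (-0.10)·1150 + (+0.00)·700 + (-0.35)·750 = 642.50
  d_R = (-0.45)·1700 + (+1.00)·1150 + (-0.25)·700 + (-0.20)·750 = 60.00
  d_D = (+0.00)·1700 + (-0.25)·1150 + (+0.60)·700 + (-0.10)·750 = 57.50
  d_T = (+0.00)·1700 + (-0.20)·1150 + (-0.05)·700 + (+1.00)·750 = 485.00

d_H = 642.50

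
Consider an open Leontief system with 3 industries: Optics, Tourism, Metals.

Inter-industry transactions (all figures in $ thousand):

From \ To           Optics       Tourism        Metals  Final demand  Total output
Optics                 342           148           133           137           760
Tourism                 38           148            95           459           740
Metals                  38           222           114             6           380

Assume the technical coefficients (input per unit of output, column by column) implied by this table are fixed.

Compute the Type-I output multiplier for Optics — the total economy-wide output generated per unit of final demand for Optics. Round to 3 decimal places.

Technical coefficients a_ij = z_ij / X_j:
  a_OO = 342/760 = 0.45, a_TO = 38/760 = 0.05, a_MO = 38/760 = 0.05
  a_OT = 148/740 = 0.20, a_TT = 148/740 = 0.20, a_MT = 222/740 = 0.30
  a_OM = 133/380 = 0.35, a_TM = 95/380 = 0.25, a_MM = 114/380 = 0.30
I − A =
  [   0.55    -0.20    -0.35]
  [  -0.05     0.80    -0.25]
  [  -0.05    -0.30     0.70]
Cofactors of I−A, C_ij = (−1)^(i+j)·(minor ij) (rows/columns in the sector order above):
  C_11 = (0.80)(0.70) − (-0.25)(-0.30) = 0.4850
  C_12 = −[(-0.05)(0.70) − (-0.25)(-0.05)] = 0.0475
  C_13 = (-0.05)(-0.30) − (0.80)(-0.05) = 0.0550
  C_21 = −[(-0.20)(0.70) − (-0.35)(-0.30)] = 0.2450
  C_22 = (0.55)(0.70) − (-0.35)(-0.05) = 0.3675
  C_23 = −[(0.55)(-0.30) − (-0.20)(-0.05)] = 0.1750
  C_31 = (-0.20)(-0.25) − (-0.35)(0.80) = 0.3300
  C_32 = −[(0.55)(-0.25) − (-0.35)(-0.05)] = 0.1550
  C_33 = (0.55)(0.80) − (-0.20)(-0.05) = 0.4300
det(I−A) = Σ_j (I−A)_1j·C_1j = (0.55)(0.4850) + (-0.20)(0.0475) + (-0.35)(0.0550) = 0.2380
adj(I−A) = Cᵀ =
  [ 0.4850   0.2450   0.3300]
  [ 0.0475   0.3675   0.1550]
  [ 0.0550   0.1750   0.4300]
(I − A)⁻¹ = adj(I−A) / det(I−A) ≈
  [   2.0378     1.0294     1.3866]
  [   0.1996     1.5441     0.6513]
  [   0.2311     0.7353     1.8067]
The output multiplier for sector j is the column-j sum of the Leontief inverse (I − A)⁻¹ = adj(I−A) / det(I−A).
Column O of adj(I−A): (0.4850, 0.0475, 0.0550); det(I−A) = 0.2380.
m_O = (0.4850 + 0.0475 + 0.0550) / 0.2380 = 0.5875 / 0.2380 ≈ 2.468.

m_O = 2.468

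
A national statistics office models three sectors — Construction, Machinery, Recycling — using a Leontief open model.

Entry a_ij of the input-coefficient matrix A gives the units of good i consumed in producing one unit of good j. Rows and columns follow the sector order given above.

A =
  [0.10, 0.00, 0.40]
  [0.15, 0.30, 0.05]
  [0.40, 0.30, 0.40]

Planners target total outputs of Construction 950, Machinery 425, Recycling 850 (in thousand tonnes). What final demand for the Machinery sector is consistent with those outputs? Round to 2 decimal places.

I − A =
  [   0.90     0.00    -0.40]
  [  -0.15     0.70    -0.05]
  [  -0.40    -0.30     0.60]
d = (I − A) x:
  d_1 = (+0.90)·950 + (+0.00)·425 + (-0.40)·850 = 515.00
  d_2 = (-0.15)·950 + (+0.70)·425 + (-0.05)·850 = 112.50
  d_3 = (-0.40)·950 + (-0.30)·425 + (+0.60)·850 = 2.50

d_2 = 112.50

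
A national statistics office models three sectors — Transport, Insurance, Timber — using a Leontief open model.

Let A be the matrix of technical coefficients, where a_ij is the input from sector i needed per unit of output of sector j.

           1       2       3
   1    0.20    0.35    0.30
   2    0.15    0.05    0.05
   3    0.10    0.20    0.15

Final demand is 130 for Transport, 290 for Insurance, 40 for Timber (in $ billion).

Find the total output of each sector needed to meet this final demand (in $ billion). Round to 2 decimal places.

I − A =
  [   0.80    -0.35    -0.30]
  [  -0.15     0.95    -0.05]
  [  -0.10    -0.20     0.85]
Cofactors of I−A, C_ij = (−1)^(i+j)·(minor ij) (rows/columns in the sector order above):
  C_11 = (0.95)(0.85) − (-0.05)(-0.20) = 0.7975
  C_12 = −[(-0.15)(0.85) − (-0.05)(-0.10)] = 0.1325
  C_13 = (-0.15)(-0.20) − (0.95)(-0.10) = 0.1250
  C_21 = −[(-0.35)(0.85) − (-0.30)(-0.20)] = 0.3575
  C_22 = (0.80)(0.85) − (-0.30)(-0.10) = 0.6500
  C_23 = −[(0.80)(-0.20) − (-0.35)(-0.10)] = 0.1950
  C_31 = (-0.35)(-0.05) − (-0.30)(0.95) = 0.3025
  C_32 = −[(0.80)(-0.05) − (-0.30)(-0.15)] = 0.0850
  C_33 = (0.80)(0.95) − (-0.35)(-0.15) = 0.7075
det(I−A) = Σ_j (I−A)_1j·C_1j = (0.80)(0.7975) + (-0.35)(0.1325) + (-0.30)(0.1250) = 0.554125
adj(I−A) = Cᵀ =
  [ 0.7975   0.3575   0.3025]
  [ 0.1325   0.6500   0.0850]
  [ 0.1250   0.1950   0.7075]
(I − A)⁻¹ = adj(I−A) / det(I−A) ≈
  [   1.4392     0.6452     0.5459]
  [   0.2391     1.1730     0.1534]
  [   0.2256     0.3519     1.2768]
x = (I − A)⁻¹ d = adj(I−A)·d / det(I−A), with det(I−A) = 0.554125:
  x_1 = (0.7975·130 + 0.3575·290 + 0.3025·40) / 0.554125 = 219.45 / 0.554125 ≈ 396.03
  x_2 = (0.1325·130 + 0.6500·290 + 0.0850·40) / 0.554125 = 209.125 / 0.554125 ≈ 377.40
  x_3 = (0.1250·130 + 0.1950·290 + 0.7075·40) / 0.554125 = 101.10 / 0.554125 ≈ 182.45

x_1 = 396.03, x_2 = 377.40, x_3 = 182.45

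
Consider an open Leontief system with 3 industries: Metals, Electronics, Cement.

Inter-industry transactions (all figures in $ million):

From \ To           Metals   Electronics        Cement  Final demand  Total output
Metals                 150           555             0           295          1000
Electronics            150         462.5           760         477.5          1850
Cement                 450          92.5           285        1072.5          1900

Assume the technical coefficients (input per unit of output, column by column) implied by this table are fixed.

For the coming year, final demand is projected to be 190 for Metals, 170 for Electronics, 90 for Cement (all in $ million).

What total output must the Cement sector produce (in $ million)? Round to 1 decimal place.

x_C = 344.5

Technical coefficients a_ij = z_ij / X_j:
  a_MM = 150/1000 = 0.15, a_EM = 150/1000 = 0.15, a_CM = 450/1000 = 0.45
  a_ME = 555/1850 = 0.30, a_EE = 462.5/1850 = 0.25, a_CE = 92.5/1850 = 0.05
  a_MC = 0/1900 = 0.00, a_EC = 760/1900 = 0.40, a_CC = 285/1900 = 0.15
I − A =
  [   0.85    -0.30     0.00]
  [  -0.15     0.75    -0.40]
  [  -0.45    -0.05     0.85]
Cofactors of I−A, C_ij = (−1)^(i+j)·(minor ij) (rows/columns in the sector order above):
  C_11 = (0.75)(0.85) − (-0.40)(-0.05) = 0.6175
  C_12 = −[(-0.15)(0.85) − (-0.40)(-0.45)] = 0.3075
  C_13 = (-0.15)(-0.05) − (0.75)(-0.45) = 0.3450
  C_21 = −[(-0.30)(0.85) − (0.00)(-0.05)] = 0.2550
  C_22 = (0.85)(0.85) − (0.00)(-0.45) = 0.7225
  C_23 = −[(0.85)(-0.05) − (-0.30)(-0.45)] = 0.1775
  C_31 = (-0.30)(-0.40) − (0.00)(0.75) = 0.1200
  C_32 = −[(0.85)(-0.40) − (0.00)(-0.15)] = 0.3400
  C_33 = (0.85)(0.75) − (-0.30)(-0.15) = 0.5925
det(I−A) = Σ_j (I−A)_1j·C_1j = (0.85)(0.6175) + (-0.30)(0.3075) + (0.00)(0.3450) = 0.432625
adj(I−A) = Cᵀ =
  [ 0.6175   0.2550   0.1200]
  [ 0.3075   0.7225   0.3400]
  [ 0.3450   0.1775   0.5925]
(I − A)⁻¹ = adj(I−A) / det(I−A) ≈
  [   1.4273     0.5894     0.2774]
  [   0.7108     1.6700     0.7859]
  [   0.7975     0.4103     1.3695]
x = (I − A)⁻¹ d = adj(I−A)·d / det(I−A), with det(I−A) = 0.432625:
  x_M = (0.6175·190 + 0.2550·170 + 0.1200·90) / 0.432625 = 171.475 / 0.432625 ≈ 396.4
  x_E = (0.3075·190 + 0.7225·170 + 0.3400·90) / 0.432625 = 211.85 / 0.432625 ≈ 489.7
  x_C = (0.3450·190 + 0.1775·170 + 0.5925·90) / 0.432625 = 149.05 / 0.432625 ≈ 344.5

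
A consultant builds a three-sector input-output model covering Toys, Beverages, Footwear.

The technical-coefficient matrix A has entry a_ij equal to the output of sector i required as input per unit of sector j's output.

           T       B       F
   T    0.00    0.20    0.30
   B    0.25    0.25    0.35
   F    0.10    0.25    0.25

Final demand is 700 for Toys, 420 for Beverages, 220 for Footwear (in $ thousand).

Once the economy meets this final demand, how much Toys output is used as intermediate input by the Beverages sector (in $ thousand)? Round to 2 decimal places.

I − A =
  [   1.00    -0.20    -0.30]
  [  -0.25     0.75    -0.35]
  [  -0.10    -0.25     0.75]
Cofactors of I−A, C_ij = (−1)^(i+j)·(minor ij) (rows/columns in the sector order above):
  C_11 = (0.75)(0.75) − (-0.35)(-0.25) = 0.4750
  C_12 = −[(-0.25)(0.75) − (-0.35)(-0.10)] = 0.2225
  C_13 = (-0.25)(-0.25) − (0.75)(-0.10) = 0.1375
  C_21 = −[(-0.20)(0.75) − (-0.30)(-0.25)] = 0.2250
  C_22 = (1.00)(0.75) − (-0.30)(-0.10) = 0.7200
  C_23 = −[(1.00)(-0.25) − (-0.20)(-0.10)] = 0.2700
  C_31 = (-0.20)(-0.35) − (-0.30)(0.75) = 0.2950
  C_32 = −[(1.00)(-0.35) − (-0.30)(-0.25)] = 0.4250
  C_33 = (1.00)(0.75) − (-0.20)(-0.25) = 0.7000
det(I−A) = Σ_j (I−A)_1j·C_1j = (1.00)(0.4750) + (-0.20)(0.2225) + (-0.30)(0.1375) = 0.38925
adj(I−A) = Cᵀ =
  [ 0.4750   0.2250   0.2950]
  [ 0.2225   0.7200   0.4250]
  [ 0.1375   0.2700   0.7000]
(I − A)⁻¹ = adj(I−A) / det(I−A) ≈
  [   1.2203     0.5780     0.7579]
  [   0.5716     1.8497     1.0918]
  [   0.3532     0.6936     1.7983]
First solve x = (I − A)⁻¹ d = adj(I−A)·d / det(I−A); in particular x_B = (0.2225·700 + 0.7200·420 + 0.4250·220) / 0.38925 = 551.65 / 0.38925 ≈ 1417.2126.
Intermediate flow from T to B: z_TB = a_TB · x_B = 0.20 × 551.65 / 0.38925 = 110.33 / 0.38925 ≈ 283.44.

z_TB = 283.44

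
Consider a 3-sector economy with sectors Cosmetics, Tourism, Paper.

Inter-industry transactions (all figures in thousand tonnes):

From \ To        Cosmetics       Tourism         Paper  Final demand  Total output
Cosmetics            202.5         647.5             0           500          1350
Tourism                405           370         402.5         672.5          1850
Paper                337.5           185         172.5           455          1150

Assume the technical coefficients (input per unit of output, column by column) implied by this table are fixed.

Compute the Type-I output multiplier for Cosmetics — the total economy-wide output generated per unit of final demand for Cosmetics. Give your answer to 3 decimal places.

m_1 = 2.842

Technical coefficients a_ij = z_ij / X_j:
  a_11 = 202.5/1350 = 0.15, a_21 = 405/1350 = 0.30, a_31 = 337.5/1350 = 0.25
  a_12 = 647.5/1850 = 0.35, a_22 = 370/1850 = 0.20, a_32 = 185/1850 = 0.10
  a_13 = 0/1150 = 0.00, a_23 = 402.5/1150 = 0.35, a_33 = 172.5/1150 = 0.15
I − A =
  [   0.85    -0.35     0.00]
  [  -0.30     0.80    -0.35]
  [  -0.25    -0.10     0.85]
Cofactors of I−A, C_ij = (−1)^(i+j)·(minor ij) (rows/columns in the sector order above):
  C_11 = (0.80)(0.85) − (-0.35)(-0.10) = 0.6450
  C_12 = −[(-0.30)(0.85) − (-0.35)(-0.25)] = 0.3425
  C_13 = (-0.30)(-0.10) − (0.80)(-0.25) = 0.2300
  C_21 = −[(-0.35)(0.85) − (0.00)(-0.10)] = 0.2975
  C_22 = (0.85)(0.85) − (0.00)(-0.25) = 0.7225
  C_23 = −[(0.85)(-0.10) − (-0.35)(-0.25)] = 0.1725
  C_31 = (-0.35)(-0.35) − (0.00)(0.80) = 0.1225
  C_32 = −[(0.85)(-0.35) − (0.00)(-0.30)] = 0.2975
  C_33 = (0.85)(0.80) − (-0.35)(-0.30) = 0.5750
det(I−A) = Σ_j (I−A)_1j·C_1j = (0.85)(0.6450) + (-0.35)(0.3425) + (0.00)(0.2300) = 0.428375
adj(I−A) = Cᵀ =
  [ 0.6450   0.2975   0.1225]
  [ 0.3425   0.7225   0.2975]
  [ 0.2300   0.1725   0.5750]
(I − A)⁻¹ = adj(I−A) / det(I−A) ≈
  [   1.5057     0.6945     0.2860]
  [   0.7995     1.6866     0.6945]
  [   0.5369     0.4027     1.3423]
The output multiplier for sector j is the column-j sum of the Leontief inverse (I − A)⁻¹ = adj(I−A) / det(I−A).
Column 1 of adj(I−A): (0.6450, 0.3425, 0.2300); det(I−A) = 0.428375.
m_1 = (0.6450 + 0.3425 + 0.2300) / 0.428375 = 1.2175 / 0.428375 ≈ 2.842.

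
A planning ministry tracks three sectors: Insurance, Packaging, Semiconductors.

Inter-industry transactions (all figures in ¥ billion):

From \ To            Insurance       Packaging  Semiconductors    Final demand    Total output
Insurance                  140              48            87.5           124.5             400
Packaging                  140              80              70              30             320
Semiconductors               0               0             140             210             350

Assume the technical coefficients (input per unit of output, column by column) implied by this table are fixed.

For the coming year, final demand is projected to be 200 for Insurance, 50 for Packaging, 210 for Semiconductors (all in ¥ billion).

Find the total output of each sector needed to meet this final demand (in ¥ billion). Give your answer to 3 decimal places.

Technical coefficients a_ij = z_ij / X_j:
  a_II = 140/400 = 0.35, a_PI = 140/400 = 0.35, a_SI = 0/400 = 0.00
  a_IP = 48/320 = 0.15, a_PP = 80/320 = 0.25, a_SP = 0/320 = 0.00
  a_IS = 87.5/350 = 0.25, a_PS = 70/350 = 0.20, a_SS = 140/350 = 0.40
I − A =
  [   0.65    -0.15    -0.25]
  [  -0.35     0.75    -0.20]
  [   0.00     0.00     0.60]
Cofactors of I−A, C_ij = (−1)^(i+j)·(minor ij) (rows/columns in the sector order above):
  C_11 = (0.75)(0.60) − (-0.20)(0.00) = 0.4500
  C_12 = −[(-0.35)(0.60) − (-0.20)(0.00)] = 0.2100
  C_13 = (-0.35)(0.00) − (0.75)(0.00) = 0.0000
  C_21 = −[(-0.15)(0.60) − (-0.25)(0.00)] = 0.0900
  C_22 = (0.65)(0.60) − (-0.25)(0.00) = 0.3900
  C_23 = −[(0.65)(0.00) − (-0.15)(0.00)] = 0.0000
  C_31 = (-0.15)(-0.20) − (-0.25)(0.75) = 0.2175
  C_32 = −[(0.65)(-0.20) − (-0.25)(-0.35)] = 0.2175
  C_33 = (0.65)(0.75) − (-0.15)(-0.35) = 0.4350
det(I−A) = Σ_j (I−A)_1j·C_1j = (0.65)(0.4500) + (-0.15)(0.2100) + (-0.25)(0.0000) = 0.2610
adj(I−A) = Cᵀ =
  [ 0.4500   0.0900   0.2175]
  [ 0.2100   0.3900   0.2175]
  [ 0.0000   0.0000   0.4350]
(I − A)⁻¹ = adj(I−A) / det(I−A) ≈
  [   1.7241     0.3448     0.8333]
  [   0.8046     1.4943     0.8333]
  [   0.0000     0.0000     1.6667]
x = (I − A)⁻¹ d = adj(I−A)·d / det(I−A), with det(I−A) = 0.2610:
  x_I = (0.4500·200 + 0.0900·50 + 0.2175·210) / 0.2610 = 140.175 / 0.2610 ≈ 537.069
  x_P = (0.2100·200 + 0.3900·50 + 0.2175·210) / 0.2610 = 107.175 / 0.2610 ≈ 410.632
  x_S = (0.0000·200 + 0.0000·50 + 0.4350·210) / 0.2610 = 91.35 / 0.2610 = 350.000

x_I = 537.069, x_P = 410.632, x_S = 350.000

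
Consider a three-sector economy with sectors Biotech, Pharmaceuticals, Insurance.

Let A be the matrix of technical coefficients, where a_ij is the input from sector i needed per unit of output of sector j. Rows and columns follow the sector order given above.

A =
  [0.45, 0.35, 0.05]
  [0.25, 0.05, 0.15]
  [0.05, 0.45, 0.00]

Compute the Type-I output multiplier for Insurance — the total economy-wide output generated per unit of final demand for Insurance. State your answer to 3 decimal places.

I − A =
  [   0.55    -0.35    -0.05]
  [  -0.25     0.95    -0.15]
  [  -0.05    -0.45     1.00]
Cofactors of I−A, C_ij = (−1)^(i+j)·(minor ij) (rows/columns in the sector order above):
  C_11 = (0.95)(1.00) − (-0.15)(-0.45) = 0.8825
  C_12 = −[(-0.25)(1.00) − (-0.15)(-0.05)] = 0.2575
  C_13 = (-0.25)(-0.45) − (0.95)(-0.05) = 0.1600
  C_21 = −[(-0.35)(1.00) − (-0.05)(-0.45)] = 0.3725
  C_22 = (0.55)(1.00) − (-0.05)(-0.05) = 0.5475
  C_23 = −[(0.55)(-0.45) − (-0.35)(-0.05)] = 0.2650
  C_31 = (-0.35)(-0.15) − (-0.05)(0.95) = 0.1000
  C_32 = −[(0.55)(-0.15) − (-0.05)(-0.25)] = 0.0950
  C_33 = (0.55)(0.95) − (-0.35)(-0.25) = 0.4350
det(I−A) = Σ_j (I−A)_1j·C_1j = (0.55)(0.8825) + (-0.35)(0.2575) + (-0.05)(0.1600) = 0.38725
adj(I−A) = Cᵀ =
  [ 0.8825   0.3725   0.1000]
  [ 0.2575   0.5475   0.0950]
  [ 0.1600   0.2650   0.4350]
(I − A)⁻¹ = adj(I−A) / det(I−A) ≈
  [   2.2789     0.9619     0.2582]
  [   0.6649     1.4138     0.2453]
  [   0.4132     0.6843     1.1233]
The output multiplier for sector j is the column-j sum of the Leontief inverse (I − A)⁻¹ = adj(I−A) / det(I−A).
Column 3 of adj(I−A): (0.1000, 0.0950, 0.4350); det(I−A) = 0.38725.
m_3 = (0.1000 + 0.0950 + 0.4350) / 0.38725 = 0.63 / 0.38725 ≈ 1.627.

m_3 = 1.627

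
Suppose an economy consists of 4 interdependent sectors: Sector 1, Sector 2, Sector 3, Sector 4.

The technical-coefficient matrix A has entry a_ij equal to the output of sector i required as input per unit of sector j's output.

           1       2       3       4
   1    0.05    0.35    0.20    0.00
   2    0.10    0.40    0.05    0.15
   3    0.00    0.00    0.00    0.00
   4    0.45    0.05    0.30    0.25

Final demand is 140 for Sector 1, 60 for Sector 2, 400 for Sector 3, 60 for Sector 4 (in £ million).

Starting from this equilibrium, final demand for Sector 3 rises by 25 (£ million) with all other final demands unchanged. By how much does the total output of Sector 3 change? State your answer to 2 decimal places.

I − A =
  [   0.95    -0.35    -0.20     0.00]
  [  -0.10     0.60    -0.05    -0.15]
  [   0.00     0.00     1.00     0.00]
  [  -0.45    -0.05    -0.30     0.75]
Compute the cofactors C_ij = (−1)^(i+j)·(3×3 minor ij) of I−A; the adjugate is their transpose:
adj(I−A) = Cᵀ =
  [ 0.442500   0.262500   0.117375   0.052500]
  [ 0.142500   0.712500   0.106875   0.142500]
  [ 0.000000   0.000000   0.370500   0.000000]
  [ 0.275000   0.205000   0.225750   0.535000]
det(I−A) = Σ_j (I−A)_1j·C_1j = (0.95)(0.442500) + (-0.35)(0.142500) + (-0.20)(0.000000) + (0.00)(0.275000) = 0.3705
(I − A)⁻¹ = adj(I−A) / det(I−A) ≈
  [   1.1943     0.7085     0.3168     0.1417]
  [   0.3846     1.9231     0.2885     0.3846]
  [   0.0000     0.0000     1.0000     0.0000]
  [   0.7422     0.5533     0.6093     1.4440]
Δx = (I − A)⁻¹ Δd with Δd having +25 in the Sector 3 component and 0 elsewhere.
So Δx_3 = L_33 · (+25), where L_33 = adj(I−A)_33 / det(I−A) = 0.370500 / 0.3705.
Δx_3 = 0.370500 × (+25) / 0.3705 = 9.2625 / 0.3705 = 25.00.

Δx_3 = 25.00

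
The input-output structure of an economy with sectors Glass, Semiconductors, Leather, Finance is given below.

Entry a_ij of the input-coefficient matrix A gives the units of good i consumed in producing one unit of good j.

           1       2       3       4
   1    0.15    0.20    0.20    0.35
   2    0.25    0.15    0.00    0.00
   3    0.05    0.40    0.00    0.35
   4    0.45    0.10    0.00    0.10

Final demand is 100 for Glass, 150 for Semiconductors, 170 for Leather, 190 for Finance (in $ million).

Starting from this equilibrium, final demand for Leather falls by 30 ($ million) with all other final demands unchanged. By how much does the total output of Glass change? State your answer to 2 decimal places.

Δx_1 = -11.24

I − A =
  [   0.85    -0.20    -0.20    -0.35]
  [  -0.25     0.85     0.00     0.00]
  [  -0.05    -0.40     1.00    -0.35]
  [  -0.45    -0.10     0.00     0.90]
Compute the cofactors C_ij = (−1)^(i+j)·(3×3 minor ij) of I−A; the adjugate is their transpose:
adj(I−A) = Cᵀ =
  [ 0.765000   0.294000   0.153000   0.357000]
  [ 0.225000   0.567000   0.045000   0.105000]
  [ 0.270875   0.315000   0.462625   0.285250]
  [ 0.407500   0.210000   0.081500   0.644000]
det(I−A) = Σ_j (I−A)_1j·C_1j = (0.85)(0.765000) + (-0.20)(0.225000) + (-0.20)(0.270875) + (-0.35)(0.407500) = 0.40845
(I − A)⁻¹ = adj(I−A) / det(I−A) ≈
  [   1.8729     0.7198     0.3746     0.8740]
  [   0.5509     1.3882     0.1102     0.2571]
  [   0.6632     0.7712     1.1326     0.6984]
  [   0.9977     0.5141     0.1995     1.5767]
Δx = (I − A)⁻¹ Δd with Δd having -30 in the Leather component and 0 elsewhere.
So Δx_1 = L_13 · (-30), where L_13 = adj(I−A)_13 / det(I−A) = 0.153000 / 0.40845.
Δx_1 = 0.153000 × (-30) / 0.40845 = -4.59 / 0.40845 ≈ -11.24.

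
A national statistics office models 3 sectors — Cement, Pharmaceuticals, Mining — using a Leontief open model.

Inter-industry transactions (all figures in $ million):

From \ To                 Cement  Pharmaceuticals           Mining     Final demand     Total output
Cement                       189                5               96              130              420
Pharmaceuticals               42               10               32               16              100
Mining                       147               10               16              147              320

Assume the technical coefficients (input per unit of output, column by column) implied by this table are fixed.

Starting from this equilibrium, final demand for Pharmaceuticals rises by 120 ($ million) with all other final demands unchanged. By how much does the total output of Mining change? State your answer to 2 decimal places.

Δx_3 = 24.12

Technical coefficients a_ij = z_ij / X_j:
  a_11 = 189/420 = 0.45, a_21 = 42/420 = 0.10, a_31 = 147/420 = 0.35
  a_12 = 5/100 = 0.05, a_22 = 10/100 = 0.10, a_32 = 10/100 = 0.10
  a_13 = 96/320 = 0.30, a_23 = 32/320 = 0.10, a_33 = 16/320 = 0.05
I − A =
  [   0.55    -0.05    -0.30]
  [  -0.10     0.90    -0.10]
  [  -0.35    -0.10     0.95]
Cofactors of I−A, C_ij = (−1)^(i+j)·(minor ij) (rows/columns in the sector order above):
  C_11 = (0.90)(0.95) − (-0.10)(-0.10) = 0.8450
  C_12 = −[(-0.10)(0.95) − (-0.10)(-0.35)] = 0.1300
  C_13 = (-0.10)(-0.10) − (0.90)(-0.35) = 0.3250
  C_21 = −[(-0.05)(0.95) − (-0.30)(-0.10)] = 0.0775
  C_22 = (0.55)(0.95) − (-0.30)(-0.35) = 0.4175
  C_23 = −[(0.55)(-0.10) − (-0.05)(-0.35)] = 0.0725
  C_31 = (-0.05)(-0.10) − (-0.30)(0.90) = 0.2750
  C_32 = −[(0.55)(-0.10) − (-0.30)(-0.10)] = 0.0850
  C_33 = (0.55)(0.90) − (-0.05)(-0.10) = 0.4900
det(I−A) = Σ_j (I−A)_1j·C_1j = (0.55)(0.8450) + (-0.05)(0.1300) + (-0.30)(0.3250) = 0.36075
adj(I−A) = Cᵀ =
  [ 0.8450   0.0775   0.2750]
  [ 0.1300   0.4175   0.0850]
  [ 0.3250   0.0725   0.4900]
(I − A)⁻¹ = adj(I−A) / det(I−A) ≈
  [   2.3423     0.2148     0.7623]
  [   0.3604     1.1573     0.2356]
  [   0.9009     0.2010     1.3583]
Δx = (I − A)⁻¹ Δd with Δd having +120 in the Pharmaceuticals component and 0 elsewhere.
So Δx_3 = L_32 · (+120), where L_32 = adj(I−A)_32 / det(I−A) = 0.0725 / 0.36075.
Δx_3 = 0.0725 × (+120) / 0.36075 = 8.70 / 0.36075 ≈ 24.12.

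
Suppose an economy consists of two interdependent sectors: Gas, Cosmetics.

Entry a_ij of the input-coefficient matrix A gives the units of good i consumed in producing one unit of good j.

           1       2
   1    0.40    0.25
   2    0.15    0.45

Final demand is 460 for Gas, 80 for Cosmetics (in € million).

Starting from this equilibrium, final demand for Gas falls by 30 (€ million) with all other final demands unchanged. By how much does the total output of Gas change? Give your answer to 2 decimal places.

I − A =
  [   0.60    -0.25]
  [  -0.15     0.55]
det(I−A) = (0.60)(0.55) − (-0.25)(-0.15) = 0.2925
adj(I−A) = [[0.55, 0.25], [0.15, 0.60]]
(I − A)⁻¹ = adj(I−A) / det(I−A) ≈
  [   1.8803     0.8547]
  [   0.5128     2.0513]
Δx = (I − A)⁻¹ Δd with Δd having -30 in the Gas component and 0 elsewhere.
So Δx_1 = L_11 · (-30), where L_11 = adj(I−A)_11 / det(I−A) = 0.55 / 0.2925.
Δx_1 = 0.55 × (-30) / 0.2925 = -16.50 / 0.2925 ≈ -56.41.

Δx_1 = -56.41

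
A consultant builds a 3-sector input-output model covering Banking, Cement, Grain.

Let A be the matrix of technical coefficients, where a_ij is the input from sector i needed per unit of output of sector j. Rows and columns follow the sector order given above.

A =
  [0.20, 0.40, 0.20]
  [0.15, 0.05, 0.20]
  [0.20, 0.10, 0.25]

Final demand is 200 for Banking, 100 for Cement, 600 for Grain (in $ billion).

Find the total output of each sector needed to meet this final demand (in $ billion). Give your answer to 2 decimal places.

x_B = 735.62, x_C = 443.58, x_G = 1055.31

I − A =
  [   0.80    -0.40    -0.20]
  [  -0.15     0.95    -0.20]
  [  -0.20    -0.10     0.75]
Cofactors of I−A, C_ij = (−1)^(i+j)·(minor ij) (rows/columns in the sector order above):
  C_11 = (0.95)(0.75) − (-0.20)(-0.10) = 0.6925
  C_12 = −[(-0.15)(0.75) − (-0.20)(-0.20)] = 0.1525
  C_13 = (-0.15)(-0.10) − (0.95)(-0.20) = 0.2050
  C_21 = −[(-0.40)(0.75) − (-0.20)(-0.10)] = 0.3200
  C_22 = (0.80)(0.75) − (-0.20)(-0.20) = 0.5600
  C_23 = −[(0.80)(-0.10) − (-0.40)(-0.20)] = 0.1600
  C_31 = (-0.40)(-0.20) − (-0.20)(0.95) = 0.2700
  C_32 = −[(0.80)(-0.20) − (-0.20)(-0.15)] = 0.1900
  C_33 = (0.80)(0.95) − (-0.40)(-0.15) = 0.7000
det(I−A) = Σ_j (I−A)_1j·C_1j = (0.80)(0.6925) + (-0.40)(0.1525) + (-0.20)(0.2050) = 0.4520
adj(I−A) = Cᵀ =
  [ 0.6925   0.3200   0.2700]
  [ 0.1525   0.5600   0.1900]
  [ 0.2050   0.1600   0.7000]
(I − A)⁻¹ = adj(I−A) / det(I−A) ≈
  [   1.5321     0.7080     0.5973]
  [   0.3374     1.2389     0.4204]
  [   0.4535     0.3540     1.5487]
x = (I − A)⁻¹ d = adj(I−A)·d / det(I−A), with det(I−A) = 0.4520:
  x_B = (0.6925·200 + 0.3200·100 + 0.2700·600) / 0.4520 = 332.50 / 0.4520 ≈ 735.62
  x_C = (0.1525·200 + 0.5600·100 + 0.1900·600) / 0.4520 = 200.50 / 0.4520 ≈ 443.58
  x_G = (0.2050·200 + 0.1600·100 + 0.7000·600) / 0.4520 = 477.00 / 0.4520 ≈ 1055.31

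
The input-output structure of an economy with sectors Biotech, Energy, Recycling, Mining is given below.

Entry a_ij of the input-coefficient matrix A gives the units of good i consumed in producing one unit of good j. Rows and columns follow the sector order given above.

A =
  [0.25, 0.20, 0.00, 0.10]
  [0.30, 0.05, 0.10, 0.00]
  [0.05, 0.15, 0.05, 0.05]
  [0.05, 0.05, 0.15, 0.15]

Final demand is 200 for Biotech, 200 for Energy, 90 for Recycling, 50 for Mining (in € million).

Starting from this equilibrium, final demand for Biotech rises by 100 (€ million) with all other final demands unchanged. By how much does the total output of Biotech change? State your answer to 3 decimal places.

I − A =
  [   0.75    -0.20     0.00    -0.10]
  [  -0.30     0.95    -0.10     0.00]
  [  -0.05    -0.15     0.95    -0.05]
  [  -0.05    -0.05    -0.15     0.85]
Compute the cofactors C_ij = (−1)^(i+j)·(3×3 minor ij) of I−A; the adjugate is their transpose:
adj(I−A) = Cᵀ =
  [ 0.747000   0.167000   0.031750   0.089750]
  [ 0.244500   0.594500   0.067750   0.032750]
  [ 0.081750   0.106000   0.548375   0.041875]
  [ 0.072750   0.063500   0.102625   0.607625]
det(I−A) = Σ_j (I−A)_1j·C_1j = (0.75)(0.747000) + (-0.20)(0.244500) + (0.00)(0.081750) + (-0.10)(0.072750) = 0.504075
(I − A)⁻¹ = adj(I−A) / det(I−A) ≈
  [   1.4819     0.3313     0.0630     0.1780]
  [   0.4850     1.1794     0.1344     0.0650]
  [   0.1622     0.2103     1.0879     0.0831]
  [   0.1443     0.1260     0.2036     1.2054]
Δx = (I − A)⁻¹ Δd with Δd having +100 in the Biotech component and 0 elsewhere.
So Δx_B = L_BB · (+100), where L_BB = adj(I−A)_BB / det(I−A) = 0.747000 / 0.504075.
Δx_B = 0.747000 × (+100) / 0.504075 = 74.70 / 0.504075 ≈ 148.192.

Δx_B = 148.192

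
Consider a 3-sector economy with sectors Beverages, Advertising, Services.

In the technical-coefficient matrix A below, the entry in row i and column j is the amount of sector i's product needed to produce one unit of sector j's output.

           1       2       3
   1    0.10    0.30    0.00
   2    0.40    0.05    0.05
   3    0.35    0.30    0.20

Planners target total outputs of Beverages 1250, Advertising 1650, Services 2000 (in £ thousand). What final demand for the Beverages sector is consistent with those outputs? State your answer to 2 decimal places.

d_1 = 630.00

I − A =
  [   0.90    -0.30     0.00]
  [  -0.40     0.95    -0.05]
  [  -0.35    -0.30     0.80]
d = (I − A) x:
  d_1 = (+0.90)·1250 + (-0.30)·1650 + (+0.00)·2000 = 630.00
  d_2 = (-0.40)·1250 + (+0.95)·1650 + (-0.05)·2000 = 967.50
  d_3 = (-0.35)·1250 + (-0.30)·1650 + (+0.80)·2000 = 667.50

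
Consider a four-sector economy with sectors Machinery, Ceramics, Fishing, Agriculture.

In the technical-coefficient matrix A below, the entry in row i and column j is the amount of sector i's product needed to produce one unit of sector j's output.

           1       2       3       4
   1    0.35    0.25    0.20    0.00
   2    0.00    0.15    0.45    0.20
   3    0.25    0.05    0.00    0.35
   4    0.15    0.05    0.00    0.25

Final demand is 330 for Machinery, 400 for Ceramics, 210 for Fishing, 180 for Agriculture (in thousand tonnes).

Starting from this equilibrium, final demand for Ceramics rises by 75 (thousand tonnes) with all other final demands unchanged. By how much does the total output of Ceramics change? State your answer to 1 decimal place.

Δx_2 = 104.1

I − A =
  [   0.65    -0.25    -0.20     0.00]
  [   0.00     0.85    -0.45    -0.20]
  [  -0.25    -0.05     1.00    -0.35]
  [  -0.15    -0.05     0.00     0.75]
Compute the cofactors C_ij = (−1)^(i+j)·(3×3 minor ij) of I−A; the adjugate is their transpose:
adj(I−A) = Cᵀ =
  [ 0.602750   0.198500   0.209875   0.150875]
  [ 0.138000   0.439500   0.225375   0.222375]
  [ 0.203000   0.095750   0.400375   0.212375]
  [ 0.129750   0.069000   0.057000   0.467250]
det(I−A) = Σ_j (I−A)_1j·C_1j = (0.65)(0.602750) + (-0.25)(0.138000) + (-0.20)(0.203000) + (0.00)(0.129750) = 0.3166875
(I − A)⁻¹ = adj(I−A) / det(I−A) ≈
  [   1.9033     0.6268     0.6627     0.4764]
  [   0.4358     1.3878     0.7117     0.7022]
  [   0.6410     0.3023     1.2643     0.6706]
  [   0.4097     0.2179     0.1800     1.4754]
Δx = (I − A)⁻¹ Δd with Δd having +75 in the Ceramics component and 0 elsewhere.
So Δx_2 = L_22 · (+75), where L_22 = adj(I−A)_22 / det(I−A) = 0.439500 / 0.3166875.
Δx_2 = 0.439500 × (+75) / 0.3166875 = 32.9625 / 0.3166875 ≈ 104.1.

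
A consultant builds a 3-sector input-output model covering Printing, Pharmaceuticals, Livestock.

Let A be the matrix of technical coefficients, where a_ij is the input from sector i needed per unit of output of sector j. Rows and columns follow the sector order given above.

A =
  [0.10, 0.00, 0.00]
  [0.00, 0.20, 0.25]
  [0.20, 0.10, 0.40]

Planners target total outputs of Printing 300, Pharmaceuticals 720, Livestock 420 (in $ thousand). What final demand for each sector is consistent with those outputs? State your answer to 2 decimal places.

I − A =
  [   0.90     0.00     0.00]
  [   0.00     0.80    -0.25]
  [  -0.20    -0.10     0.60]
d = (I − A) x:
  d_1 = (+0.90)·300 + (+0.00)·720 + (+0.00)·420 = 270.00
  d_2 = (+0.00)·300 + (+0.80)·720 + (-0.25)·420 = 471.00
  d_3 = (-0.20)·300 + (-0.10)·720 + (+0.60)·420 = 120.00

d_1 = 270.00, d_2 = 471.00, d_3 = 120.00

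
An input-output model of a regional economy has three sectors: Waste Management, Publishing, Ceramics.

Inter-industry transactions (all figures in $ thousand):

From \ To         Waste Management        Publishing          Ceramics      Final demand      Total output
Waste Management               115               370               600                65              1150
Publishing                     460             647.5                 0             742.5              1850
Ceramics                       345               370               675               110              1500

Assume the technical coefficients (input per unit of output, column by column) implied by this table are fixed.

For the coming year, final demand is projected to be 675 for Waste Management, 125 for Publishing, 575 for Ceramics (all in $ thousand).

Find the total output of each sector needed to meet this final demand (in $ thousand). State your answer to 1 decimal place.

Technical coefficients a_ij = z_ij / X_j:
  a_WW = 115/1150 = 0.10, a_PW = 460/1150 = 0.40, a_CW = 345/1150 = 0.30
  a_WP = 370/1850 = 0.20, a_PP = 647.5/1850 = 0.35, a_CP = 370/1850 = 0.20
  a_WC = 600/1500 = 0.40, a_PC = 0/1500 = 0.00, a_CC = 675/1500 = 0.45
I − A =
  [   0.90    -0.20    -0.40]
  [  -0.40     0.65     0.00]
  [  -0.30    -0.20     0.55]
Cofactors of I−A, C_ij = (−1)^(i+j)·(minor ij) (rows/columns in the sector order above):
  C_11 = (0.65)(0.55) − (0.00)(-0.20) = 0.3575
  C_12 = −[(-0.40)(0.55) − (0.00)(-0.30)] = 0.2200
  C_13 = (-0.40)(-0.20) − (0.65)(-0.30) = 0.2750
  C_21 = −[(-0.20)(0.55) − (-0.40)(-0.20)] = 0.1900
  C_22 = (0.90)(0.55) − (-0.40)(-0.30) = 0.3750
  C_23 = −[(0.90)(-0.20) − (-0.20)(-0.30)] = 0.2400
  C_31 = (-0.20)(0.00) − (-0.40)(0.65) = 0.2600
  C_32 = −[(0.90)(0.00) − (-0.40)(-0.40)] = 0.1600
  C_33 = (0.90)(0.65) − (-0.20)(-0.40) = 0.5050
det(I−A) = Σ_j (I−A)_1j·C_1j = (0.90)(0.3575) + (-0.20)(0.2200) + (-0.40)(0.2750) = 0.16775
adj(I−A) = Cᵀ =
  [ 0.3575   0.1900   0.2600]
  [ 0.2200   0.3750   0.1600]
  [ 0.2750   0.2400   0.5050]
(I − A)⁻¹ = adj(I−A) / det(I−A) ≈
  [   2.1311     1.1326     1.5499]
  [   1.3115     2.2355     0.9538]
  [   1.6393     1.4307     3.0104]
x = (I − A)⁻¹ d = adj(I−A)·d / det(I−A), with det(I−A) = 0.16775:
  x_W = (0.3575·675 + 0.1900·125 + 0.2600·575) / 0.16775 = 414.5625 / 0.16775 ≈ 2471.3
  x_P = (0.2200·675 + 0.3750·125 + 0.1600·575) / 0.16775 = 287.375 / 0.16775 ≈ 1713.1
  x_C = (0.2750·675 + 0.2400·125 + 0.5050·575) / 0.16775 = 506.00 / 0.16775 ≈ 3016.4

x_W = 2471.3, x_P = 1713.1, x_C = 3016.4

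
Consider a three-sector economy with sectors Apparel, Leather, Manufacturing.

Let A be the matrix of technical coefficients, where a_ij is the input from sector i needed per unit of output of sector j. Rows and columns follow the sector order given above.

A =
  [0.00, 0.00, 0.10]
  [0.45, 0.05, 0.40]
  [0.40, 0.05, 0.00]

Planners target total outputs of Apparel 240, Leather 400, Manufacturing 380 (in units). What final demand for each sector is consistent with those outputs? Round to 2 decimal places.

I − A =
  [   1.00     0.00    -0.10]
  [  -0.45     0.95    -0.40]
  [  -0.40    -0.05     1.00]
d = (I − A) x:
  d_A = (+1.00)·240 + (+0.00)·400 + (-0.10)·380 = 202.00
  d_L = (-0.45)·240 + (+0.95)·400 + (-0.40)·380 = 120.00
  d_M = (-0.40)·240 + (-0.05)·400 + (+1.00)·380 = 264.00

d_A = 202.00, d_L = 120.00, d_M = 264.00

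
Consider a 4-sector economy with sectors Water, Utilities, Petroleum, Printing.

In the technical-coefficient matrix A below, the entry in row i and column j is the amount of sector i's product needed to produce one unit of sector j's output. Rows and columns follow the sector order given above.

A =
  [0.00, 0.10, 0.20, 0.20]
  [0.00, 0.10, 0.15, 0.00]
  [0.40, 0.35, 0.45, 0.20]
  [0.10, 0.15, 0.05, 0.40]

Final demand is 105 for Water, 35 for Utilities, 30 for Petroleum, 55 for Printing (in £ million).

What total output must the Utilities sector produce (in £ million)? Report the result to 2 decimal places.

I − A =
  [   1.00    -0.10    -0.20    -0.20]
  [   0.00     0.90    -0.15     0.00]
  [  -0.40    -0.35     0.55    -0.20]
  [  -0.10    -0.15    -0.05     0.60]
Compute the cofactors C_ij = (−1)^(i+j)·(3×3 minor ij) of I−A; the adjugate is their transpose:
adj(I−A) = Cᵀ =
  [ 0.25200   0.10000   0.13050   0.12750]
  [ 0.03900   0.25300   0.08700   0.04200]
  [ 0.23400   0.27100   0.52200   0.25200]
  [ 0.07125   0.10250   0.08700   0.36450]
det(I−A) = Σ_j (I−A)_1j·C_1j = (1.00)(0.25200) + (-0.10)(0.03900) + (-0.20)(0.23400) + (-0.20)(0.07125) = 0.18705
(I − A)⁻¹ = adj(I−A) / det(I−A) ≈
  [   1.3472     0.5346     0.6977     0.6816]
  [   0.2085     1.3526     0.4651     0.2245]
  [   1.2510     1.4488     2.7907     1.3472]
  [   0.3809     0.5480     0.4651     1.9487]
x = (I − A)⁻¹ d = adj(I−A)·d / det(I−A), with det(I−A) = 0.18705:
  x_1 = (0.25200·105 + 0.10000·35 + 0.13050·30 + 0.12750·55) / 0.18705 = 40.8875 / 0.18705 ≈ 218.59
  x_2 = (0.03900·105 + 0.25300·35 + 0.08700·30 + 0.04200·55) / 0.18705 = 17.87 / 0.18705 ≈ 95.54
  x_3 = (0.23400·105 + 0.27100·35 + 0.52200·30 + 0.25200·55) / 0.18705 = 63.575 / 0.18705 ≈ 339.88
  x_4 = (0.07125·105 + 0.10250·35 + 0.08700·30 + 0.36450·55) / 0.18705 = 33.72625 / 0.18705 ≈ 180.31

x_2 = 95.54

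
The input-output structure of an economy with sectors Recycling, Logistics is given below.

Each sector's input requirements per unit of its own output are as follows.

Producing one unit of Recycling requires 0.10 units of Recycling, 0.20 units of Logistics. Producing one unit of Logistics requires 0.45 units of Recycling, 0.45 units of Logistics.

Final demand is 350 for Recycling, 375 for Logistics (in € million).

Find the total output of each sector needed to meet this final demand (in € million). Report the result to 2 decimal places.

x_R = 891.98, x_L = 1006.17

I − A =
  [   0.90    -0.45]
  [  -0.20     0.55]
det(I−A) = (0.90)(0.55) − (-0.45)(-0.20) = 0.4050
adj(I−A) = [[0.55, 0.45], [0.20, 0.90]]
(I − A)⁻¹ = adj(I−A) / det(I−A) ≈
  [   1.3580     1.1111]
  [   0.4938     2.2222]
x = (I − A)⁻¹ d = adj(I−A)·d / det(I−A), with det(I−A) = 0.4050:
  x_R = (0.55·350 + 0.45·375) / 0.4050 = 361.25 / 0.4050 ≈ 891.98
  x_L = (0.20·350 + 0.90·375) / 0.4050 = 407.50 / 0.4050 ≈ 1006.17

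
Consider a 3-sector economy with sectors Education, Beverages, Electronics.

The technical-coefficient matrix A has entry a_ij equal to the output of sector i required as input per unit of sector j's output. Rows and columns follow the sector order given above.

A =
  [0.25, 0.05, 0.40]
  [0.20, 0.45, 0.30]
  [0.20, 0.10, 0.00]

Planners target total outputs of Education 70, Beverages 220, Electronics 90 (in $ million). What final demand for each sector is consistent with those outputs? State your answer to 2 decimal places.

d_1 = 5.50, d_2 = 80.00, d_3 = 54.00

I − A =
  [   0.75    -0.05    -0.40]
  [  -0.20     0.55    -0.30]
  [  -0.20    -0.10     1.00]
d = (I − A) x:
  d_1 = (+0.75)·70 + (-0.05)·220 + (-0.40)·90 = 5.50
  d_2 = (-0.20)·70 + (+0.55)·220 + (-0.30)·90 = 80.00
  d_3 = (-0.20)·70 + (-0.10)·220 + (+1.00)·90 = 54.00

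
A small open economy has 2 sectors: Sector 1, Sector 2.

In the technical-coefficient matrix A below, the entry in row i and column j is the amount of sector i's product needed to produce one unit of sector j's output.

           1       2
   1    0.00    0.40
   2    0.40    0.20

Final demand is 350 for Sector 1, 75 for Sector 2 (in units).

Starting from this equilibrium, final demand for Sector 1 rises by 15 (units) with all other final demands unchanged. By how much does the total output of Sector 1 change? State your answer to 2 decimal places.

I − A =
  [   1.00    -0.40]
  [  -0.40     0.80]
det(I−A) = (1.00)(0.80) − (-0.40)(-0.40) = 0.6400
adj(I−A) = [[0.80, 0.40], [0.40, 1.00]]
(I − A)⁻¹ = adj(I−A) / det(I−A) ≈
  [   1.2500     0.6250]
  [   0.6250     1.5625]
Δx = (I − A)⁻¹ Δd with Δd having +15 in the Sector 1 component and 0 elsewhere.
So Δx_1 = L_11 · (+15), where L_11 = adj(I−A)_11 / det(I−A) = 0.80 / 0.6400.
Δx_1 = 0.80 × (+15) / 0.6400 = 12.00 / 0.6400 = 18.75.

Δx_1 = 18.75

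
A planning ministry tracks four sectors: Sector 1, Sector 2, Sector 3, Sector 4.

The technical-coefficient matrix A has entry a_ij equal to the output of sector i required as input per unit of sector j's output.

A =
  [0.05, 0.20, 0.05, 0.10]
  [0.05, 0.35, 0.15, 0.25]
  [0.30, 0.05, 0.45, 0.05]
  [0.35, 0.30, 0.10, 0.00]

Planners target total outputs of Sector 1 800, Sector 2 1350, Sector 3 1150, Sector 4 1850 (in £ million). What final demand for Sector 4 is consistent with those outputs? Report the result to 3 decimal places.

I − A =
  [   0.95    -0.20    -0.05    -0.10]
  [  -0.05     0.65    -0.15    -0.25]
  [  -0.30    -0.05     0.55    -0.05]
  [  -0.35    -0.30    -0.10     1.00]
d = (I − A) x:
  d_1 = (+0.95)·800 + (-0.20)·1350 + (-0.05)·1150 + (-0.10)·1850 = 247.500
  d_2 = (-0.05)·800 + (+0.65)·1350 + (-0.15)·1150 + (-0.25)·1850 = 202.500
  d_3 = (-0.30)·800 + (-0.05)·1350 + (+0.55)·1150 + (-0.05)·1850 = 232.500
  d_4 = (-0.35)·800 + (-0.30)·1350 + (-0.10)·1150 + (+1.00)·1850 = 1050.000

d_4 = 1050.000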